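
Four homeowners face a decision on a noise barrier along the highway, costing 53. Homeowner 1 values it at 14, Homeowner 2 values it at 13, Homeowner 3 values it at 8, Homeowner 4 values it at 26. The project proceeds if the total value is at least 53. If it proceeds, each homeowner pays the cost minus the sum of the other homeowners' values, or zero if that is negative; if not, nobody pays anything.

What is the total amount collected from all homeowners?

Total value 61 ≥ cost 53, so it is built.
Homeowner 1: others sum to 47; max(0, 53 - 47) = 6.
Homeowner 2: others sum to 48; max(0, 53 - 48) = 5.
Homeowner 3: others sum to 53; max(0, 53 - 53) = 0.
Homeowner 4: others sum to 35; max(0, 53 - 35) = 18.
Total collected = 6 + 5 + 0 + 18 = 29.

29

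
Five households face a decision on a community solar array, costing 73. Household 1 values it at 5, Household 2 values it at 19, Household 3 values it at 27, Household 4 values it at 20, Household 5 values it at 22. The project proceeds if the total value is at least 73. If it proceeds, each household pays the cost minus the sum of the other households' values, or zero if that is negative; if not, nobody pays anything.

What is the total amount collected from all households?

9

Total value 93 ≥ cost 73, so it is built.
Household 1: others sum to 88; max(0, 73 - 88) = 0.
Household 2: others sum to 74; max(0, 73 - 74) = 0.
Household 3: others sum to 66; max(0, 73 - 66) = 7.
Household 4: others sum to 73; max(0, 73 - 73) = 0.
Household 5: others sum to 71; max(0, 73 - 71) = 2.
Total collected = 0 + 0 + 7 + 0 + 2 = 9.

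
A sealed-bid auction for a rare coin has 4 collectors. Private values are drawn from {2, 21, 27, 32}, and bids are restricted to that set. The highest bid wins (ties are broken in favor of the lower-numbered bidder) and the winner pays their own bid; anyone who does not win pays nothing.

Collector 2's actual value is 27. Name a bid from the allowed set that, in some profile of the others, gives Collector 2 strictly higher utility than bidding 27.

21

Suppose Collector 1 bids 2, Collector 3 bids 2 and Collector 4 bids 2.
Bid 27: wins, pays 27, utility 27 - 27 = 0.
Bid 21: wins, pays 21, utility 27 - 21 = 6.
So bidding 21 beats truth here (6 > 0).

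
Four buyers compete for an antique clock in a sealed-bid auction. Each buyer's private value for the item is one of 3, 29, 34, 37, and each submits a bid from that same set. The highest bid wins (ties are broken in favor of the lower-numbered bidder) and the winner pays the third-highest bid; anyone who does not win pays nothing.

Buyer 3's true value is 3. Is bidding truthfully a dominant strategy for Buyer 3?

Yes

Check each profile of the others' bids and compare truth against every alternative bid.
Others bid (3, 3, 3): truth gives 0, best alternative gives 0.
Others bid (3, 3, 29): truth gives 0, best alternative gives 0.
Others bid (3, 3, 34): truth gives 0, best alternative gives 0.
Others bid (3, 3, 37): truth gives 0, best alternative gives 0.
Others bid (3, 29, 3): truth gives 0, best alternative gives 0.
Others bid (3, 29, 29): truth gives 0, best alternative gives 0.
(Remaining 58 profiles checked similarly; truth is weakly best in each.)
In every case the truthful bid is at least as good as any alternative, so it is a dominant strategy.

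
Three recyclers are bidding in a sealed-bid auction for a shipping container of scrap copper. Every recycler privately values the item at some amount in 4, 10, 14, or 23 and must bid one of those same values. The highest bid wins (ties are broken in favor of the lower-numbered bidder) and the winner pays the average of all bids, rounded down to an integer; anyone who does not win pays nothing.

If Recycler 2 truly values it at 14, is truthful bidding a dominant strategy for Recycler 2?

Consider the case where Recycler 1 bids 4 and Recycler 3 bids 4.
Truthful bid 14: wins, pays 7, utility 14 - 7 = 7.
Bid 10 instead: wins, pays 6, utility 14 - 6 = 8.
Since 8 > 7, bidding 10 is strictly better here, so truthful bidding is not dominant.

No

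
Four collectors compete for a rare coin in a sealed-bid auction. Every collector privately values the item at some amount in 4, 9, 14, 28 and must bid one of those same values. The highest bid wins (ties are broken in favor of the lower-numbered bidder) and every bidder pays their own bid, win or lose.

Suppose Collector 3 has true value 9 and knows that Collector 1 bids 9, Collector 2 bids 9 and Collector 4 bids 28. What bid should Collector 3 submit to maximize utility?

4

Bid 4: loses but pays 4, utility -4.
Bid 9: loses but pays 9, utility -9.
Bid 14: loses but pays 14, utility -14.
Bid 28: wins, pays 28, utility 9 - 28 = -19.
The best choice is 4 with utility -4.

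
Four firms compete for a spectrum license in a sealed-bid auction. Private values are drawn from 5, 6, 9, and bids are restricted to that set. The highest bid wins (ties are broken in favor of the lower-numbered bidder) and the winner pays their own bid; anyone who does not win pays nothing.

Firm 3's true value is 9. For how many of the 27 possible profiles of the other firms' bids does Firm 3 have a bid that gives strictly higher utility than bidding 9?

Others bid (5, 5, 5): truth gives 0; bid 6 gives 3 > 0. Violating.
Others bid (5, 5, 6): truth gives 0; bid 6 gives 3 > 0. Violating.
Others bid (5, 5, 9): truth gives 0; no alternative beats it.
Others bid (5, 6, 5): truth gives 0; no alternative beats it.
(Checking all 27 profiles: 2 have a profitable deviation, 25 do not.)

2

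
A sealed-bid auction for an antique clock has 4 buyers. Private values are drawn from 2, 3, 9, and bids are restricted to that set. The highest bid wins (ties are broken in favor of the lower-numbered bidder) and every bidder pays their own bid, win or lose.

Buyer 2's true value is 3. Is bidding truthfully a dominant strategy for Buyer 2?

No

Consider the case where Buyer 1 bids 2, Buyer 3 bids 2 and Buyer 4 bids 9.
Truthful bid 3: loses but pays 3, utility -3.
Bid 2 instead: loses but pays 2, utility -2.
Since -2 > -3, bidding 2 is strictly better here, so truthful bidding is not dominant.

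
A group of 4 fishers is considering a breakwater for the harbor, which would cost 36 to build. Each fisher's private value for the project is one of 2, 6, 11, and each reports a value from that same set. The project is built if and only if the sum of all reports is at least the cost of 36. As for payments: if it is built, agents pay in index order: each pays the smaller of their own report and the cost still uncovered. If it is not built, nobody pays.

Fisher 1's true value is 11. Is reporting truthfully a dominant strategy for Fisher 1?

No

Consider the case where Fisher 2 reports 11, Fisher 3 reports 11 and Fisher 4 reports 11.
Truthful report 11: project built, pays 11, utility 11 - 11 = 0.
Report 6 instead: project built, pays 6, utility 11 - 6 = 5.
Since 5 > 0, reporting 6 is strictly better here, so truthful reporting is not dominant.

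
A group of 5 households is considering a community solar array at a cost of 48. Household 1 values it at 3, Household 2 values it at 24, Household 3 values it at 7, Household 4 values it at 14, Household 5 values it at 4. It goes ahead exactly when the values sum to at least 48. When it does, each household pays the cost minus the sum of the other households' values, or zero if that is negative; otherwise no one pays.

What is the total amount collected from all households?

Total value 52 ≥ cost 48, so it is built.
Household 1: others sum to 49; max(0, 48 - 49) = 0.
Household 2: others sum to 28; max(0, 48 - 28) = 20.
Household 3: others sum to 45; max(0, 48 - 45) = 3.
Household 4: others sum to 38; max(0, 48 - 38) = 10.
Household 5: others sum to 48; max(0, 48 - 48) = 0.
Total collected = 0 + 20 + 3 + 10 + 0 = 33.

33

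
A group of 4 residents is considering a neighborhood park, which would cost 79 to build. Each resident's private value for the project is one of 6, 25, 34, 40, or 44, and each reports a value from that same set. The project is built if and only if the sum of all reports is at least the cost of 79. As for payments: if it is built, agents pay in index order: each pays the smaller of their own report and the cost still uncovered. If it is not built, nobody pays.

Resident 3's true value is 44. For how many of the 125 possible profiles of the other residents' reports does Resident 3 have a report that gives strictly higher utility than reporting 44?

75

Others report (6, 6, 34): truth gives 0; report 34 gives 10 > 0. Violating.
Others report (6, 6, 40): truth gives 0; report 34 gives 10 > 0. Violating.
Others report (6, 6, 44): truth gives 0; report 25 gives 19 > 0. Violating.
Others report (6, 25, 25): truth gives 0; report 25 gives 19 > 0. Violating.
Others report (6, 6, 6): truth gives 0; no alternative beats it.
Others report (6, 6, 25): truth gives 0; no alternative beats it.
(Checking all 125 profiles: 75 have a profitable deviation, 50 do not.)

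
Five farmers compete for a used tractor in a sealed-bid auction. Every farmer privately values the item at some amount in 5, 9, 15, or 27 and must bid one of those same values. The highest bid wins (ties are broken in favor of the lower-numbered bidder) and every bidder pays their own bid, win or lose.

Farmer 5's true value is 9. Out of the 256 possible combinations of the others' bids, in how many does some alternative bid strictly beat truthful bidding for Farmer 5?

Others bid (5, 5, 5, 9): truth gives -9; bid 5 gives -5 > -9. Violating.
Others bid (5, 5, 5, 15): truth gives -9; bid 5 gives -5 > -9. Violating.
Others bid (5, 5, 5, 27): truth gives -9; bid 5 gives -5 > -9. Violating.
Others bid (5, 5, 9, 5): truth gives -9; bid 5 gives -5 > -9. Violating.
Others bid (5, 5, 5, 5): truth gives 0; no alternative beats it.
(Checking all 256 profiles: 255 have a profitable deviation, 1 does not.)

255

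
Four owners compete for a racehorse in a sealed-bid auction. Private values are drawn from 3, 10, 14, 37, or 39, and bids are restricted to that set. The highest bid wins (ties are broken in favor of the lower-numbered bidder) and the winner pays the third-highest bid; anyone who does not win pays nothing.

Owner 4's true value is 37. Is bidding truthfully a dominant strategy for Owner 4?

No

Consider the case where Owner 1 bids 3, Owner 2 bids 3 and Owner 3 bids 37.
Truthful bid 37: loses, pays 0, utility 0.
Bid 39 instead: wins, pays 3, utility 37 - 3 = 34.
Since 34 > 0, bidding 39 is strictly better here, so truthful bidding is not dominant.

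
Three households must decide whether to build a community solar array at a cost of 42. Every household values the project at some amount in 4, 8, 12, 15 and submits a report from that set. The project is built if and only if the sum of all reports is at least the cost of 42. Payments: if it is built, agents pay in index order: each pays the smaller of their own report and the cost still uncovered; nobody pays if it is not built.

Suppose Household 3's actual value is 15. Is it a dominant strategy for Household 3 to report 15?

Yes

Check each profile of the others' reports and compare truth against every alternative report.
Others report (15, 15): truth gives 3, best alternative gives 3.
Others report (4, 4): truth gives 0, best alternative gives 0.
Others report (4, 8): truth gives 0, best alternative gives 0.
Others report (4, 12): truth gives 0, best alternative gives 0.
Others report (4, 15): truth gives 0, best alternative gives 0.
Others report (8, 4): truth gives 0, best alternative gives 0.
(Remaining 10 profiles checked similarly; truth is weakly best in each.)
In every case the truthful report is at least as good as any alternative, so it is a dominant strategy.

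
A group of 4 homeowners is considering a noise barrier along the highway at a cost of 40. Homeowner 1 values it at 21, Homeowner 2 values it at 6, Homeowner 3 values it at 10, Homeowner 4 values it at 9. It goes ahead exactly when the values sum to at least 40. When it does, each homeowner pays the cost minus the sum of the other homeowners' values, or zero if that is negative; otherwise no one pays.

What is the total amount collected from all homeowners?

Total value 46 ≥ cost 40, so it is built.
Homeowner 1: others sum to 25; max(0, 40 - 25) = 15.
Homeowner 2: others sum to 40; max(0, 40 - 40) = 0.
Homeowner 3: others sum to 36; max(0, 40 - 36) = 4.
Homeowner 4: others sum to 37; max(0, 40 - 37) = 3.
Total collected = 15 + 0 + 4 + 3 = 22.

22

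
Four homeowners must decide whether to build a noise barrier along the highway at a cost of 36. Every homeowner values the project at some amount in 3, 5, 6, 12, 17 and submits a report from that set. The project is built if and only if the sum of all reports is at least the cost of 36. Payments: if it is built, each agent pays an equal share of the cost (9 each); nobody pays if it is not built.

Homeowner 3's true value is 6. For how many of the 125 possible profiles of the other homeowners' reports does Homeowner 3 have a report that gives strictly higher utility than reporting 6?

Others report (3, 12, 17): truth gives -3; report 3 gives 0 > -3. Violating.
Others report (3, 17, 12): truth gives -3; report 3 gives 0 > -3. Violating.
Others report (6, 12, 12): truth gives -3; report 3 gives 0 > -3. Violating.
Others report (12, 3, 17): truth gives -3; report 3 gives 0 > -3. Violating.
Others report (3, 3, 3): truth gives 0; no alternative beats it.
Others report (3, 3, 5): truth gives 0; no alternative beats it.
(Checking all 125 profiles: 9 have a profitable deviation, 116 do not.)

9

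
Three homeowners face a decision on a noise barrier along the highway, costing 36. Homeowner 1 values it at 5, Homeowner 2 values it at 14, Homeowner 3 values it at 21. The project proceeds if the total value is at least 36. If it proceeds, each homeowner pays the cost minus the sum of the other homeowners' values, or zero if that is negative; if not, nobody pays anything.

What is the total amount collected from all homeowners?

28

Total value 40 ≥ cost 36, so it is built.
Homeowner 1: others sum to 35; max(0, 36 - 35) = 1.
Homeowner 2: others sum to 26; max(0, 36 - 26) = 10.
Homeowner 3: others sum to 19; max(0, 36 - 19) = 17.
Total collected = 1 + 10 + 17 = 28.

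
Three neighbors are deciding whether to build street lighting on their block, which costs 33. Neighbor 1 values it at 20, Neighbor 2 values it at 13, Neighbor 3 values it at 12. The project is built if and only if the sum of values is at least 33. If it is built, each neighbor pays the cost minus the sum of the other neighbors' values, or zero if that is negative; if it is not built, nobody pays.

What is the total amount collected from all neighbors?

Total value 45 ≥ cost 33, so it is built.
Neighbor 1: others sum to 25; max(0, 33 - 25) = 8.
Neighbor 2: others sum to 32; max(0, 33 - 32) = 1.
Neighbor 3: others sum to 33; max(0, 33 - 33) = 0.
Total collected = 8 + 1 + 0 = 9.

9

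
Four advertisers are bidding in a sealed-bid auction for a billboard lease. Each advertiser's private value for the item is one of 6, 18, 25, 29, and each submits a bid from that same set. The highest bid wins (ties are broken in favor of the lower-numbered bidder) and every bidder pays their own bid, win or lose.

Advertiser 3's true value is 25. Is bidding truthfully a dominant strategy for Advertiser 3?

Consider the case where Advertiser 1 bids 6, Advertiser 2 bids 6 and Advertiser 4 bids 6.
Truthful bid 25: wins, pays 25, utility 25 - 25 = 0.
Bid 18 instead: wins, pays 18, utility 25 - 18 = 7.
Since 7 > 0, bidding 18 is strictly better here, so truthful bidding is not dominant.

No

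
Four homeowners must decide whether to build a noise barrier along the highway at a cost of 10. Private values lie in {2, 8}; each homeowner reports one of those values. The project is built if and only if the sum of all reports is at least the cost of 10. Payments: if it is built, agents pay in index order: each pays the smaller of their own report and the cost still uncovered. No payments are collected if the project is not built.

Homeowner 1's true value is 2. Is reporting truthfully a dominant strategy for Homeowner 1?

Yes

Check each profile of the others' reports and compare truth against every alternative report.
Others report (2, 2, 2): truth gives 0, best alternative gives -6.
Others report (2, 2, 8): truth gives 0, best alternative gives -6.
Others report (2, 8, 2): truth gives 0, best alternative gives -6.
Others report (2, 8, 8): truth gives 0, best alternative gives -6.
Others report (8, 2, 2): truth gives 0, best alternative gives -6.
Others report (8, 2, 8): truth gives 0, best alternative gives -6.
(Remaining 2 profiles checked similarly; truth is weakly best in each.)
In every case the truthful report is at least as good as any alternative, so it is a dominant strategy.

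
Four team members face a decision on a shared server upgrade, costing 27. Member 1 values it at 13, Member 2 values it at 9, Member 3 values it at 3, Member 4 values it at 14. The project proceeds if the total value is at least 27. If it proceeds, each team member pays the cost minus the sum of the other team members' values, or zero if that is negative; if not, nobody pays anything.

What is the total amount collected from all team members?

3

Total value 39 ≥ cost 27, so it is built.
Member 1: others sum to 26; max(0, 27 - 26) = 1.
Member 2: others sum to 30; max(0, 27 - 30) = 0.
Member 3: others sum to 36; max(0, 27 - 36) = 0.
Member 4: others sum to 25; max(0, 27 - 25) = 2.
Total collected = 1 + 0 + 0 + 2 = 3.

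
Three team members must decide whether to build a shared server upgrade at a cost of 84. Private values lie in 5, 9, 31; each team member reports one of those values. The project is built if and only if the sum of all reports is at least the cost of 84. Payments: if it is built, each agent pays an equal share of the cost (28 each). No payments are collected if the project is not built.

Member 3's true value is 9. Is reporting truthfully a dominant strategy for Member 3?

Yes

Check each profile of the others' reports and compare truth against every alternative report.
Others report (5, 5): truth gives 0, best alternative gives 0.
Others report (5, 9): truth gives 0, best alternative gives 0.
Others report (5, 31): truth gives 0, best alternative gives 0.
Others report (9, 5): truth gives 0, best alternative gives 0.
Others report (9, 9): truth gives 0, best alternative gives 0.
Others report (9, 31): truth gives 0, best alternative gives 0.
(Remaining 3 profiles checked similarly; truth is weakly best in each.)
In every case the truthful report is at least as good as any alternative, so it is a dominant strategy.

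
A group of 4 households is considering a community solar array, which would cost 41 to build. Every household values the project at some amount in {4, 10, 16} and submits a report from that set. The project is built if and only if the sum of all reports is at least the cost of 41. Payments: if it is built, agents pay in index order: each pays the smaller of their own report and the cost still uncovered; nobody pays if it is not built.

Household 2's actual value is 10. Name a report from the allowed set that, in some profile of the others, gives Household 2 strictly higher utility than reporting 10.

Suppose Household 1 reports 10, Household 3 reports 16 and Household 4 reports 16.
Report 10: project built, pays 10, utility 10 - 10 = 0.
Report 4: project built, pays 4, utility 10 - 4 = 6.
So reporting 4 beats truth here (6 > 0).

4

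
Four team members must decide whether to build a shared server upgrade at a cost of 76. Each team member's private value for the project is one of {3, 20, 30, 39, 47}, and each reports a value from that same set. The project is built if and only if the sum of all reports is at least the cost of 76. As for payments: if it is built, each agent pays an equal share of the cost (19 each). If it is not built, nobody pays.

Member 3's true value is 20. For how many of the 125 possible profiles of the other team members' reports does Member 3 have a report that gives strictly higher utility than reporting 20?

Others report (3, 3, 30): truth gives 0; report 47 gives 1 > 0. Violating.
Others report (3, 3, 39): truth gives 0; report 39 gives 1 > 0. Violating.
Others report (3, 3, 47): truth gives 0; report 30 gives 1 > 0. Violating.
Others report (3, 20, 20): truth gives 0; report 39 gives 1 > 0. Violating.
Others report (3, 3, 3): truth gives 0; no alternative beats it.
Others report (3, 3, 20): truth gives 0; no alternative beats it.
(Checking all 125 profiles: 18 have a profitable deviation, 107 do not.)

18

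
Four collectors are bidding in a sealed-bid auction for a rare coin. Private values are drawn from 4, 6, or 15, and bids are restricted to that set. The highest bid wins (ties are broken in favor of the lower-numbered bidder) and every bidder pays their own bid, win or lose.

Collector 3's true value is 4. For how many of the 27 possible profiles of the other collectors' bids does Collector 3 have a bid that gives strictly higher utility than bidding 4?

Others bid (4, 4, 4): truth gives -4; bid 6 gives -2 > -4. Violating.
Others bid (4, 4, 6): truth gives -4; bid 6 gives -2 > -4. Violating.
Others bid (4, 4, 15): truth gives -4; no alternative beats it.
Others bid (4, 6, 4): truth gives -4; no alternative beats it.
(Checking all 27 profiles: 2 have a profitable deviation, 25 do not.)

2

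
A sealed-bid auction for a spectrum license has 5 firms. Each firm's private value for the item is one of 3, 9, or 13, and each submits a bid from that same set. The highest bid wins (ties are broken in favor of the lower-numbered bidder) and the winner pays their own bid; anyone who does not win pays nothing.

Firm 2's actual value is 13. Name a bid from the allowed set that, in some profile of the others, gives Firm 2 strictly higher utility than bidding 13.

9

Suppose Firm 1 bids 3, Firm 3 bids 3, Firm 4 bids 3 and Firm 5 bids 3.
Bid 13: wins, pays 13, utility 13 - 13 = 0.
Bid 9: wins, pays 9, utility 13 - 9 = 4.
So bidding 9 beats truth here (4 > 0).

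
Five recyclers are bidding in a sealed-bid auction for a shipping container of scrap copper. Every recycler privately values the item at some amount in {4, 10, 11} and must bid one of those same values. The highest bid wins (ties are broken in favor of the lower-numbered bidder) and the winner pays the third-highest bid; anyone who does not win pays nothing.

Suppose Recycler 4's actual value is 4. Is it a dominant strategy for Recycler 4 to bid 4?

Yes

Check each profile of the others' bids and compare truth against every alternative bid.
Others bid (4, 4, 4, 4): truth gives 0, best alternative gives 0.
Others bid (4, 4, 4, 10): truth gives 0, best alternative gives 0.
Others bid (4, 4, 4, 11): truth gives 0, best alternative gives 0.
Others bid (4, 4, 10, 4): truth gives 0, best alternative gives 0.
Others bid (4, 4, 10, 10): truth gives 0, best alternative gives 0.
Others bid (4, 4, 10, 11): truth gives 0, best alternative gives 0.
(Remaining 75 profiles checked similarly; truth is weakly best in each.)
In every case the truthful bid is at least as good as any alternative, so it is a dominant strategy.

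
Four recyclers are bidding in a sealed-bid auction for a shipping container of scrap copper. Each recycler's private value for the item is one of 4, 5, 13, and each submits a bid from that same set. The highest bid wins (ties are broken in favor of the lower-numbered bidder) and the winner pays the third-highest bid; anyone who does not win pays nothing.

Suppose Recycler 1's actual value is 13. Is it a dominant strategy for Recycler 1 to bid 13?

Yes

Check each profile of the others' bids and compare truth against every alternative bid.
Others bid (4, 4, 13): truth gives 9, best alternative gives 0.
Others bid (4, 13, 4): truth gives 9, best alternative gives 0.
Others bid (13, 4, 4): truth gives 9, best alternative gives 0.
Others bid (4, 5, 13): truth gives 8, best alternative gives 0.
Others bid (4, 13, 5): truth gives 8, best alternative gives 0.
Others bid (5, 4, 13): truth gives 8, best alternative gives 0.
(Remaining 21 profiles checked similarly; truth is weakly best in each.)
In every case the truthful bid is at least as good as any alternative, so it is a dominant strategy.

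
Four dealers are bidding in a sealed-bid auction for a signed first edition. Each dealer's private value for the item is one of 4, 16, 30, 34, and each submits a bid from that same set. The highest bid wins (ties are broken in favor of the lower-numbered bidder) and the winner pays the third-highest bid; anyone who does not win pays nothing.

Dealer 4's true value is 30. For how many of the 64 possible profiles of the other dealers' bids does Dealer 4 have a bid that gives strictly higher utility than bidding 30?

Others bid (4, 4, 30): truth gives 0; bid 34 gives 26 > 0. Violating.
Others bid (4, 16, 30): truth gives 0; bid 34 gives 14 > 0. Violating.
Others bid (4, 30, 4): truth gives 0; bid 34 gives 26 > 0. Violating.
Others bid (4, 30, 16): truth gives 0; bid 34 gives 14 > 0. Violating.
Others bid (4, 4, 4): truth gives 26; no alternative beats it.
Others bid (4, 4, 16): truth gives 26; no alternative beats it.
(Checking all 64 profiles: 12 have a profitable deviation, 52 do not.)

12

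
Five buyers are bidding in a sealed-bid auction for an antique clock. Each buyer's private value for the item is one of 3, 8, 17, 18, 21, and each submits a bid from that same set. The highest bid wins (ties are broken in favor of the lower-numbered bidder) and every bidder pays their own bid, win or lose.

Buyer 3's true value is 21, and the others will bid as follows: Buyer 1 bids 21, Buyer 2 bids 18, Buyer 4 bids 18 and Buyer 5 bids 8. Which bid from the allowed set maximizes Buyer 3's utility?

3

Bid 3: loses but pays 3, utility -3.
Bid 8: loses but pays 8, utility -8.
Bid 17: loses but pays 17, utility -17.
Bid 18: loses but pays 18, utility -18.
Bid 21: loses but pays 21, utility -21.
The best choice is 3 with utility -3.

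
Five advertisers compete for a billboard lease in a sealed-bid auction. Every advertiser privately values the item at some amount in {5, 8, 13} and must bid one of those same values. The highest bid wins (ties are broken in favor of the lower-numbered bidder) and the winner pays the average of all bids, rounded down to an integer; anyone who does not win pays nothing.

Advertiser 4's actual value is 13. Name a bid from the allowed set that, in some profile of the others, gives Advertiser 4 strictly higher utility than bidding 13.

8

Suppose Advertiser 1 bids 5, Advertiser 2 bids 5, Advertiser 3 bids 5 and Advertiser 5 bids 5.
Bid 13: wins, pays 6, utility 13 - 6 = 7.
Bid 8: wins, pays 5, utility 13 - 5 = 8.
So bidding 8 beats truth here (8 > 7).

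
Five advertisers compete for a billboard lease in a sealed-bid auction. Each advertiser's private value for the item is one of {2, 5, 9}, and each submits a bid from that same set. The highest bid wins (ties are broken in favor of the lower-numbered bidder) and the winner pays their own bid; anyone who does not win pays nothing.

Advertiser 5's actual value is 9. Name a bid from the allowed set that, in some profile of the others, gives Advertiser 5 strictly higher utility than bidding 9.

Suppose Advertiser 1 bids 2, Advertiser 2 bids 2, Advertiser 3 bids 2 and Advertiser 4 bids 2.
Bid 9: wins, pays 9, utility 9 - 9 = 0.
Bid 5: wins, pays 5, utility 9 - 5 = 4.
So bidding 5 beats truth here (4 > 0).

5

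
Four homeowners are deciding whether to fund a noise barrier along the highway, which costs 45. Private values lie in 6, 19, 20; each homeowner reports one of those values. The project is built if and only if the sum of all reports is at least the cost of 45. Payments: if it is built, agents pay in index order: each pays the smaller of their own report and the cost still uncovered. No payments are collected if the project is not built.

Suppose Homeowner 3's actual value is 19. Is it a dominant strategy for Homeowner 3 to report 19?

Consider the case where Homeowner 1 reports 6, Homeowner 2 reports 19 and Homeowner 4 reports 19.
Truthful report 19: project built, pays 19, utility 19 - 19 = 0.
Report 6 instead: project built, pays 6, utility 19 - 6 = 13.
Since 13 > 0, reporting 6 is strictly better here, so truthful reporting is not dominant.

No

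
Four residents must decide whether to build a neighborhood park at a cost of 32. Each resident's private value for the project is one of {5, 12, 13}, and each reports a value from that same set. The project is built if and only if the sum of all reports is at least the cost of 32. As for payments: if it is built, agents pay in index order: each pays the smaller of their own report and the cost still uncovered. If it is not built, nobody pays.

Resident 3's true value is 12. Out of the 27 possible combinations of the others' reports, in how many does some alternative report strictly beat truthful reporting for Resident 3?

Others report (5, 12, 12): truth gives 0; report 5 gives 7 > 0. Violating.
Others report (5, 12, 13): truth gives 0; report 5 gives 7 > 0. Violating.
Others report (5, 13, 12): truth gives 0; report 5 gives 7 > 0. Violating.
Others report (5, 13, 13): truth gives 0; report 5 gives 7 > 0. Violating.
Others report (5, 5, 5): truth gives 0; no alternative beats it.
Others report (5, 5, 12): truth gives 0; no alternative beats it.
(Checking all 27 profiles: 20 have a profitable deviation, 7 do not.)

20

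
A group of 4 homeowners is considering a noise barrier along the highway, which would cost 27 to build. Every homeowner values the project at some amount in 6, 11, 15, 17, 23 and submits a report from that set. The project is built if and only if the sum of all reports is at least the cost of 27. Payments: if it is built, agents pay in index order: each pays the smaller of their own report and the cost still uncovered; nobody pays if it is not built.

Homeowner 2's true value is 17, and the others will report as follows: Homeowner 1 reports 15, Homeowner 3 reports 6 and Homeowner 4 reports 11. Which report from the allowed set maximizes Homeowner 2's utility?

6

Report 6: project built, pays 6, utility 17 - 6 = 11.
Report 11: project built, pays 11, utility 17 - 11 = 6.
Report 15: project built, pays 12, utility 17 - 12 = 5.
Report 17: project built, pays 12, utility 17 - 12 = 5.
Report 23: project built, pays 12, utility 17 - 12 = 5.
The best choice is 6 with utility 11.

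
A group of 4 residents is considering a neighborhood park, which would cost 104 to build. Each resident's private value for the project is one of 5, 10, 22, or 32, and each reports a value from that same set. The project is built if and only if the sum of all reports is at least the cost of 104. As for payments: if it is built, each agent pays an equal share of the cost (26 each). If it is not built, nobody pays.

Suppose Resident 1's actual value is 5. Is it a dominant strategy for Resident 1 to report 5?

Check each profile of the others' reports and compare truth against every alternative report.
Others report (32, 32, 32): truth gives 0, best alternative gives -21.
Others report (5, 5, 5): truth gives 0, best alternative gives 0.
Others report (5, 5, 10): truth gives 0, best alternative gives 0.
Others report (5, 5, 22): truth gives 0, best alternative gives 0.
Others report (5, 5, 32): truth gives 0, best alternative gives 0.
Others report (5, 10, 5): truth gives 0, best alternative gives 0.
(Remaining 58 profiles checked similarly; truth is weakly best in each.)
In every case the truthful report is at least as good as any alternative, so it is a dominant strategy.

Yes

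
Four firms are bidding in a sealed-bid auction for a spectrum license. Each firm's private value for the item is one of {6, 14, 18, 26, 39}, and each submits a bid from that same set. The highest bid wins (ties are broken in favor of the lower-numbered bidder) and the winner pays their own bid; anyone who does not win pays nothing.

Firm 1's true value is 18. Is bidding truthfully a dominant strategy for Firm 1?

No

Consider the case where Firm 2 bids 6, Firm 3 bids 6 and Firm 4 bids 6.
Truthful bid 18: wins, pays 18, utility 18 - 18 = 0.
Bid 6 instead: wins, pays 6, utility 18 - 6 = 12.
Since 12 > 0, bidding 6 is strictly better here, so truthful bidding is not dominant.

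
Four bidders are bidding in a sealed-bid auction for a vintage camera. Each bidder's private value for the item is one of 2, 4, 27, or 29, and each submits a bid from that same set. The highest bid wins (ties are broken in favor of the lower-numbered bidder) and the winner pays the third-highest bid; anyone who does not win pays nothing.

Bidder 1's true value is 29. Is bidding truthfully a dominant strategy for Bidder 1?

Check each profile of the others' bids and compare truth against every alternative bid.
Others bid (2, 2, 29): truth gives 27, best alternative gives 0.
Others bid (2, 29, 2): truth gives 27, best alternative gives 0.
Others bid (29, 2, 2): truth gives 27, best alternative gives 0.
Others bid (2, 4, 29): truth gives 25, best alternative gives 0.
Others bid (2, 29, 4): truth gives 25, best alternative gives 0.
Others bid (4, 2, 29): truth gives 25, best alternative gives 0.
(Remaining 58 profiles checked similarly; truth is weakly best in each.)
In every case the truthful bid is at least as good as any alternative, so it is a dominant strategy.

Yes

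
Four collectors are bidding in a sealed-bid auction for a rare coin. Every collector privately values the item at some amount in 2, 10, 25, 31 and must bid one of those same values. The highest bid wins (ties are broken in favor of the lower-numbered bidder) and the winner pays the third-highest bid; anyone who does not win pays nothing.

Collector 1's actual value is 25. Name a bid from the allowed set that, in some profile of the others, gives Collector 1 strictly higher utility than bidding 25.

31

Suppose Collector 2 bids 2, Collector 3 bids 2 and Collector 4 bids 31.
Bid 25: loses, pays 0, utility 0.
Bid 31: wins, pays 2, utility 25 - 2 = 23.
So bidding 31 beats truth here (23 > 0).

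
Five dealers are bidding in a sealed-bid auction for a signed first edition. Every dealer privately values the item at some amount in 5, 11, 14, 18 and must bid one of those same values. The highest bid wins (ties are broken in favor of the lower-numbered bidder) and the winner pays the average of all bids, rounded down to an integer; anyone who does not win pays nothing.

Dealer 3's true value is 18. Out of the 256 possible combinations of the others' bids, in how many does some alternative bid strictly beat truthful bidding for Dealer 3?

Others bid (5, 5, 5, 5): truth gives 11; bid 11 gives 12 > 11. Violating.
Others bid (5, 5, 5, 11): truth gives 10; bid 11 gives 11 > 10. Violating.
Others bid (5, 5, 5, 14): truth gives 9; bid 14 gives 10 > 9. Violating.
Others bid (5, 5, 11, 5): truth gives 10; bid 11 gives 11 > 10. Violating.
Others bid (5, 5, 5, 18): truth gives 8; no alternative beats it.
Others bid (5, 5, 11, 18): truth gives 7; no alternative beats it.
(Checking all 256 profiles: 28 have a profitable deviation, 228 do not.)

28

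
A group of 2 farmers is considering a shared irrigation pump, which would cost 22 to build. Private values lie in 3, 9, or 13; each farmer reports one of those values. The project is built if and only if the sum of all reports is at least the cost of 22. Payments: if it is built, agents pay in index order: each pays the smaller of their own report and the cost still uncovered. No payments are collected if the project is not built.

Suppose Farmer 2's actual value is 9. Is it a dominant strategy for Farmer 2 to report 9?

Check each profile of the others' reports and compare truth against every alternative report.
Others report (3): truth gives 0, best alternative gives 0.
Others report (9): truth gives 0, best alternative gives 0.
Others report (13): truth gives 0, best alternative gives 0.
In every case the truthful report is at least as good as any alternative, so it is a dominant strategy.

Yes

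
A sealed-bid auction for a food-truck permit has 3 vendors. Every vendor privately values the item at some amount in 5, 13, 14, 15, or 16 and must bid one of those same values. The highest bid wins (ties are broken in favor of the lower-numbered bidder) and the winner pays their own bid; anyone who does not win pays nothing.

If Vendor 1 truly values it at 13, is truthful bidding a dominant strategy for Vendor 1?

Consider the case where Vendor 2 bids 5 and Vendor 3 bids 5.
Truthful bid 13: wins, pays 13, utility 13 - 13 = 0.
Bid 5 instead: wins, pays 5, utility 13 - 5 = 8.
Since 8 > 0, bidding 5 is strictly better here, so truthful bidding is not dominant.

No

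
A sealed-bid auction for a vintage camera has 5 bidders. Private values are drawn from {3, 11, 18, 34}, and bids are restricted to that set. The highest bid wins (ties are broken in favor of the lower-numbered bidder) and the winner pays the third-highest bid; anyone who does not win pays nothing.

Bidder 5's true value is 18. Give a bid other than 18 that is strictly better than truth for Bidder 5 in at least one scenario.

Suppose Bidder 1 bids 3, Bidder 2 bids 3, Bidder 3 bids 3 and Bidder 4 bids 18.
Bid 18: loses, pays 0, utility 0.
Bid 34: wins, pays 3, utility 18 - 3 = 15.
So bidding 34 beats truth here (15 > 0).

34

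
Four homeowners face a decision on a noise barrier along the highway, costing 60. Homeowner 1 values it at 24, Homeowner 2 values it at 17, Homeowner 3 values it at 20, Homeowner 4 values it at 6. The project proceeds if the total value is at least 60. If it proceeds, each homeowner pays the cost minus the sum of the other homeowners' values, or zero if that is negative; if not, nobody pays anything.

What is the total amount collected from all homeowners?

40

Total value 67 ≥ cost 60, so it is built.
Homeowner 1: others sum to 43; max(0, 60 - 43) = 17.
Homeowner 2: others sum to 50; max(0, 60 - 50) = 10.
Homeowner 3: others sum to 47; max(0, 60 - 47) = 13.
Homeowner 4: others sum to 61; max(0, 60 - 61) = 0.
Total collected = 17 + 10 + 13 + 0 = 40.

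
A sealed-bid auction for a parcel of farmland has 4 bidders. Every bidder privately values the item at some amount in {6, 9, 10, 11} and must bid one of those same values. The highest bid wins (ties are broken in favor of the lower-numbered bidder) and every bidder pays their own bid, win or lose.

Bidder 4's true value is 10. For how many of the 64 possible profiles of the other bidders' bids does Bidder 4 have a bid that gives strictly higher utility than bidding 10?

57

Others bid (6, 6, 6): truth gives 0; bid 9 gives 1 > 0. Violating.
Others bid (6, 6, 10): truth gives -10; bid 11 gives -1 > -10. Violating.
Others bid (6, 6, 11): truth gives -10; bid 6 gives -6 > -10. Violating.
Others bid (6, 9, 10): truth gives -10; bid 11 gives -1 > -10. Violating.
Others bid (6, 6, 9): truth gives 0; no alternative beats it.
Others bid (6, 9, 6): truth gives 0; no alternative beats it.
(Checking all 64 profiles: 57 have a profitable deviation, 7 do not.)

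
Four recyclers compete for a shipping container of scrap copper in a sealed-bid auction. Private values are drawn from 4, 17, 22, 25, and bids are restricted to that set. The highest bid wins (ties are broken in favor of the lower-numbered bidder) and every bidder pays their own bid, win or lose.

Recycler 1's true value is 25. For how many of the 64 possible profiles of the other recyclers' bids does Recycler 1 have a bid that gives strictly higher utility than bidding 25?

Others bid (4, 4, 4): truth gives 0; bid 4 gives 21 > 0. Violating.
Others bid (4, 4, 17): truth gives 0; bid 17 gives 8 > 0. Violating.
Others bid (4, 4, 22): truth gives 0; bid 22 gives 3 > 0. Violating.
Others bid (4, 17, 4): truth gives 0; bid 17 gives 8 > 0. Violating.
Others bid (4, 4, 25): truth gives 0; no alternative beats it.
Others bid (4, 17, 25): truth gives 0; no alternative beats it.
(Checking all 64 profiles: 27 have a profitable deviation, 37 do not.)

27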